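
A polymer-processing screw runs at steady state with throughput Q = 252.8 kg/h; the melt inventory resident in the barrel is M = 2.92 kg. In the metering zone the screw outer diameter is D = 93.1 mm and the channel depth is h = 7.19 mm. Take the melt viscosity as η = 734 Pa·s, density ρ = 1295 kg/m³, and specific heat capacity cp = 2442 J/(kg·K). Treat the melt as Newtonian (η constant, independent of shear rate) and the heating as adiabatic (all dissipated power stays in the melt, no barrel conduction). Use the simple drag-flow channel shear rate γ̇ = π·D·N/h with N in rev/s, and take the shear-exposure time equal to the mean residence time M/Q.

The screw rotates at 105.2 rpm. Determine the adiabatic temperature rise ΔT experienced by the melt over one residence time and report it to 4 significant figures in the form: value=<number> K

value=49.10 K

Q_s = Q / 3600 = 252.8 / 3600 = 0.0702222 kg/s
t_res = M / Q_s = 2.92 ÷ 0.0702222 = 41.5823 s
D = 93.1 mm = 0.0931 m;  h = 7.19 mm = 0.00719 m;  N = 105.2 rpm / 60 = 1.75333 rev/s
γ̇ = π·D·N / h = π · 0.0931 · 1.75333 / 0.00719 = 71.3239 s⁻¹
ΔT = η·γ̇²·t_res/(ρ·cp) = [734 × 71.3239² × 41.5823] / [1295 × 2442] = 49.0975 K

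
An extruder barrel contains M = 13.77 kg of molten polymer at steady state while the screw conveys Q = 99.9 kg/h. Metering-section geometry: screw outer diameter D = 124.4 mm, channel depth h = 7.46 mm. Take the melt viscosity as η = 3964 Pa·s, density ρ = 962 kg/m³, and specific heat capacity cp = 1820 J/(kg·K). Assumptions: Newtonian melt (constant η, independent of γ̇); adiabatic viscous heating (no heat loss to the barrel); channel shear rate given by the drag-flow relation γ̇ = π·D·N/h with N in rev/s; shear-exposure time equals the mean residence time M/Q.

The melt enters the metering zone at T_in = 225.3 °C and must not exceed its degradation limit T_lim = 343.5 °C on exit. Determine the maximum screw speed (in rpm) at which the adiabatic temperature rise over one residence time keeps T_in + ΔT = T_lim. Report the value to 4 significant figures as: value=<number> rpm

value=11.75 rpm

Convert throughput: Q = 99.9 kg/h = 99.9/3600 = 0.02775 kg/s
t_res = M / Q_s = 13.77 / 0.02775 = 496.216 s
D = 124.4 mm = 0.1244 m;  h = 7.46 mm = 0.00746 m
ΔT_a = T_lim − T_in = 343.5 °C − 225.3 °C = 118.2 K
γ̇_max² = ΔT_a·ρ·cp/(η·t_res) = 118.2·962·1820/(3964·496.216) = 105.211 s⁻²
Take the square root: γ̇_max = √(105.211) = 10.2572 s⁻¹
N_max = γ̇_max·h / (π·D) = 10.2572 · 0.00746 / (π · 0.1244) = 0.195793 rev/s = 11.7476 rpm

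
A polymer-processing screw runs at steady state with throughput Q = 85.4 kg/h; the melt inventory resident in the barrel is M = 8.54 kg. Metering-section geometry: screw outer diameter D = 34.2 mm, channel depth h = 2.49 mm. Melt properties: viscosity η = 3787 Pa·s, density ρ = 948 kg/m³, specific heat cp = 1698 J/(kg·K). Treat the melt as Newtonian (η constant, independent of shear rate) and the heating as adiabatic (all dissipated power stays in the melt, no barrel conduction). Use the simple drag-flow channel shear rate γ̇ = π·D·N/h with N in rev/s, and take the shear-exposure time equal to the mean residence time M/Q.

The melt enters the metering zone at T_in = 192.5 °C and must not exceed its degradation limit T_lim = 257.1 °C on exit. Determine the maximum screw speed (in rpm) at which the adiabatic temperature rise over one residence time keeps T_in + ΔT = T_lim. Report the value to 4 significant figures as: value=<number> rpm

Throughput in SI: Q_s = 85.4 kg/h ÷ 3600 s/h = 0.0237222 kg/s
Mean residence time: t_res = M/Q_s = 8.54 kg / 0.0237222 kg/s = 360 s
Geometry in SI: D = 34.2 mm → 0.0342 m, h = 2.49 mm → 0.00249 m
Allowable rise: ΔT_a = T_lim − T_in = 257.1 − 192.5 = 64.6 K
γ̇_max² = ΔT_a·ρ·cp / (η·t_res) = [64.6 × 948 × 1698] / [3787 × 360] = 76.2747 s⁻²
γ̇_max = √76.2747 = 8.73354 s⁻¹
Solve γ̇ = πDN/h for N: N_max = γ̇_max·h/(π·D) = 8.73354 × 0.00249 / (π × 0.0342) = 0.202402 rev/s = 12.1441 rpm

value=12.14 rpm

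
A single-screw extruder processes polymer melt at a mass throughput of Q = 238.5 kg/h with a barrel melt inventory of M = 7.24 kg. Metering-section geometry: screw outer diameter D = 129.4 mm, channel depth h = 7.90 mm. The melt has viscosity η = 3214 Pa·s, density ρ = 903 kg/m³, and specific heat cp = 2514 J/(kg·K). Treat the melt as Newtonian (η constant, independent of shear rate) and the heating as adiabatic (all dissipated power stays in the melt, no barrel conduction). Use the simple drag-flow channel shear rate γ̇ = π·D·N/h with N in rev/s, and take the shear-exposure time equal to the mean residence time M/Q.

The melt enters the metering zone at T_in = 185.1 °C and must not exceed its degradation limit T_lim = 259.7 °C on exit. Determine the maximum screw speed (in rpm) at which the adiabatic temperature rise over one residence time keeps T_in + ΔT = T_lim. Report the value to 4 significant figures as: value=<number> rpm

Convert throughput: Q = 238.5 kg/h = 238.5/3600 = 0.06625 kg/s
Mean residence time: t_res = M/Q_s = 7.24 kg / 0.06625 kg/s = 109.283 s
D = 129.4 mm = 0.1294 m;  h = 7.90 mm = 0.0079 m
ΔT_a = T_lim − T_in = 259.7 − 185.1 = 74.6 K
γ̇_max² = ΔT_a·ρ·cp / (η·t_res) = [74.6 × 903 × 2514] / [3214 × 109.283] = 482.162 s⁻²
γ̇_max = sqrt(482.162) = 21.9582 s⁻¹
N_max = γ̇_max·h / (π·D) = 21.9582 · 0.0079 / (π · 0.1294) = 0.426717 rev/s = 25.603 rpm

value=25.60 rpm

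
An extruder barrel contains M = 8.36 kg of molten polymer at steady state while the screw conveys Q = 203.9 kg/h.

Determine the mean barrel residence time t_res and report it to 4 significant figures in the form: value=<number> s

Convert throughput: Q = 203.9 kg/h = 203.9/3600 = 0.0566389 kg/s
Mean residence time: t_res = M/Q_s = 8.36 kg / 0.0566389 kg/s = 147.602 s

value=147.6 s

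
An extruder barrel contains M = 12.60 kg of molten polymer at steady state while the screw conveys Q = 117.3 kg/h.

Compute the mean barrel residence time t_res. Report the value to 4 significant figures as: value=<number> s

value=386.7 s

Convert throughput: Q = 117.3 kg/h = 117.3/3600 = 0.0325833 kg/s
t_res = M / Q_s = 12.60 ÷ 0.0325833 = 386.701 s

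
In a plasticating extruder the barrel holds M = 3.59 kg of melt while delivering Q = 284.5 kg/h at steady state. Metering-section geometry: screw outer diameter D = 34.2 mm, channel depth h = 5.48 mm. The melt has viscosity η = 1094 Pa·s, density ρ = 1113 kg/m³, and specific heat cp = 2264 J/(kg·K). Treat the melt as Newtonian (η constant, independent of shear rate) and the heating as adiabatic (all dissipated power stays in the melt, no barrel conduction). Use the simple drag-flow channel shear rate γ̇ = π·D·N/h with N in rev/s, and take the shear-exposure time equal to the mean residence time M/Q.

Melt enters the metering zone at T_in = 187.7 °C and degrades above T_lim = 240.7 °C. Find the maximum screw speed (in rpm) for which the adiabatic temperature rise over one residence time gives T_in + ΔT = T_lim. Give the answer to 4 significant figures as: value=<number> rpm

value=158.6 rpm

Throughput in SI: Q_s = 284.5 kg/h ÷ 3600 s/h = 0.0790278 kg/s
t_res = M / Q_s = 3.59 ÷ 0.0790278 = 45.4271 s
Convert to metres: D = 0.0342 m, h = 0.00548 m
Allowable rise: ΔT_a = T_lim − T_in = 240.7 − 187.7 = 53 K
γ̇_max² = ΔT_a·ρ·cp / (η·t_res) = [53 × 1113 × 2264] / [1094 × 45.4271] = 2687.3 s⁻²
γ̇_max = sqrt(2687.3) = 51.8391 s⁻¹
N_max = γ̇_max h / (πD) = 51.8391·0.00548/(π·0.0342) = 2.64401 rev/s → ×60 = 158.64 rpm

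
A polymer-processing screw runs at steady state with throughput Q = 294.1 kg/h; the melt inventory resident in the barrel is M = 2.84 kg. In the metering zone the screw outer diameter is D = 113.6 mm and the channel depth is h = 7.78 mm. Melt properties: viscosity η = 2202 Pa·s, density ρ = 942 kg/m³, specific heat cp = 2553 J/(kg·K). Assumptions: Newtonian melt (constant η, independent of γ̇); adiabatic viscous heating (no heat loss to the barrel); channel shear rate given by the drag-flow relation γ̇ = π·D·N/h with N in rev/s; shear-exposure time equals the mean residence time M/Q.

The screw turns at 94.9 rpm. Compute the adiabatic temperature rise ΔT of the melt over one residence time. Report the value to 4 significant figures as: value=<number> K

Q_s = Q / 3600 = 294.1 / 3600 = 0.0816944 kg/s
Mean residence time: t_res = M/Q_s = 2.84 kg / 0.0816944 kg/s = 34.7637 s
Geometry in metres: D = 113.6 mm → 0.1136 m, h = 7.78 mm → 0.00778 m; screw speed N = 94.9 rpm = 1.58167 rev/s
γ̇ = π·D·N / h = π · 0.1136 · 1.58167 / 0.00778 = 72.5544 s⁻¹
ΔT = η·γ̇²·t_res / (ρ·cp) = 2202 · (72.5544)² · 34.7637 / (942 · 2553) = 167.559 K

value=167.6 K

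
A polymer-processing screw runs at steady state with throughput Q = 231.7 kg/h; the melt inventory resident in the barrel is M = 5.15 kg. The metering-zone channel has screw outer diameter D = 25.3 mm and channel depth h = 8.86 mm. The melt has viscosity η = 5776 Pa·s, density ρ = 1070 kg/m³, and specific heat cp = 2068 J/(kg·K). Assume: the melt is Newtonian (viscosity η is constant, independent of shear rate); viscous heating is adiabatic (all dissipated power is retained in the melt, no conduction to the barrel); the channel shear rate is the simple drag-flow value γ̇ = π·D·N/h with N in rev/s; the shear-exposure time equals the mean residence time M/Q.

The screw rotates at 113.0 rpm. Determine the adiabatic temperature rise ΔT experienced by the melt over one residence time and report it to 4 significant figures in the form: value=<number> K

Throughput in SI: Q_s = 231.7 kg/h ÷ 3600 s/h = 0.0643611 kg/s
Mean residence time: t_res = M/Q_s = 5.15 kg / 0.0643611 kg/s = 80.0173 s
D = 25.3 mm = 0.0253 m;  h = 8.86 mm = 0.00886 m;  N = 113.0 rpm / 60 = 1.88333 rev/s
γ̇ = π D N / h = (π)(0.0253)(1.88333) / 0.00886 = 16.8952 s⁻¹
ΔT = η·γ̇²·t_res/(ρ·cp) = [5776 × 16.8952² × 80.0173] / [1070 × 2068] = 59.6217 K

value=59.62 K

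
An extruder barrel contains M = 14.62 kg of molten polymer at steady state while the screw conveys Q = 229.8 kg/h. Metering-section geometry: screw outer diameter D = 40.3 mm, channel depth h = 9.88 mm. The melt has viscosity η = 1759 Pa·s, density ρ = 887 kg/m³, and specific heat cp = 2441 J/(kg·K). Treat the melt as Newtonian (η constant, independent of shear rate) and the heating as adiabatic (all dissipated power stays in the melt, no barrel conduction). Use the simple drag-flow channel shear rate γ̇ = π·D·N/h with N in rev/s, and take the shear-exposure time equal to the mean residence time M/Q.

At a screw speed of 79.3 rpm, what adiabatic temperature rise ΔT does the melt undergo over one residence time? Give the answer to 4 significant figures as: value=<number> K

value=53.37 K

Convert throughput: Q = 229.8 kg/h = 229.8/3600 = 0.0638333 kg/s
t_res = M / Q_s = 14.62 ÷ 0.0638333 = 229.034 s
Convert to SI: D = 0.0403 m, h = 0.00988 m, N = 79.3/60 = 1.32167 rev/s
γ̇ = π D N / h = (π)(0.0403)(1.32167) / 0.00988 = 16.9364 s⁻¹
ΔT = η·γ̇²·t_res/(ρ·cp) = [1759 × 16.9364² × 229.034] / [887 × 2441] = 53.3721 K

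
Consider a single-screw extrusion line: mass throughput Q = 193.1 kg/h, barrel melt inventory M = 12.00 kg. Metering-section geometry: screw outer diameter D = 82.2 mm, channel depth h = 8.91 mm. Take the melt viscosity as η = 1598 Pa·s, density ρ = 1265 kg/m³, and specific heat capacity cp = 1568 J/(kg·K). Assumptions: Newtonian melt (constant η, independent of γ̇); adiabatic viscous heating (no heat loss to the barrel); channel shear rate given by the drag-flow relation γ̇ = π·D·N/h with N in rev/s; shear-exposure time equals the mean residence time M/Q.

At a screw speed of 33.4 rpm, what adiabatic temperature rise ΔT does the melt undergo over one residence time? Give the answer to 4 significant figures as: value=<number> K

value=46.92 K

Q_s = Q / 3600 = 193.1 / 3600 = 0.0536389 kg/s
t_res = M / Q_s = 12.00 / 0.0536389 = 223.718 s
Convert to SI: D = 0.0822 m, h = 0.00891 m, N = 33.4/60 = 0.556667 rev/s
Shear rate: γ̇ = πDN/h = π·0.0822·0.556667/0.00891 = 16.1339 s⁻¹
Adiabatic rise: ΔT = η γ̇² t_res / (ρ cp) = 1598·(16.1339)²·223.718 / (1265·1568) = 46.9159 K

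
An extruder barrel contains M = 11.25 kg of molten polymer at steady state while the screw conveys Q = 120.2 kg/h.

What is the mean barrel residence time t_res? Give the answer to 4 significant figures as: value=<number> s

value=336.9 s

Throughput in SI: Q_s = 120.2 kg/h ÷ 3600 s/h = 0.0333889 kg/s
t_res = M / Q_s = 11.25 ÷ 0.0333889 = 336.938 s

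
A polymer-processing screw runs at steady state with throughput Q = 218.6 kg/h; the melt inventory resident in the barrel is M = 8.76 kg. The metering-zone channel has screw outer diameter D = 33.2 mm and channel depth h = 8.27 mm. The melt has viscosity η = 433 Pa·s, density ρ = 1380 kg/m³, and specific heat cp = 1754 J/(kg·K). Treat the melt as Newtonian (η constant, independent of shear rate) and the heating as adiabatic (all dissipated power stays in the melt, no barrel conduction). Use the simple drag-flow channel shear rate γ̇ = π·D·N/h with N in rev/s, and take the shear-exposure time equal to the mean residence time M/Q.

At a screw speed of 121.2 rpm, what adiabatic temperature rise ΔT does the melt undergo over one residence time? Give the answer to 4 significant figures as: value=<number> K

Q_s = Q / 3600 = 218.6 / 3600 = 0.0607222 kg/s
t_res = M / Q_s = 8.76 ÷ 0.0607222 = 144.263 s
D = 33.2 mm = 0.0332 m;  h = 8.27 mm = 0.00827 m;  N = 121.2 rpm / 60 = 2.02 rev/s
γ̇ = π D N / h = (π)(0.0332)(2.02) / 0.00827 = 25.4762 s⁻¹
ΔT = η·γ̇²·t_res / (ρ·cp) = 433 · (25.4762)² · 144.263 / (1380 · 1754) = 16.7496 K

value=16.75 K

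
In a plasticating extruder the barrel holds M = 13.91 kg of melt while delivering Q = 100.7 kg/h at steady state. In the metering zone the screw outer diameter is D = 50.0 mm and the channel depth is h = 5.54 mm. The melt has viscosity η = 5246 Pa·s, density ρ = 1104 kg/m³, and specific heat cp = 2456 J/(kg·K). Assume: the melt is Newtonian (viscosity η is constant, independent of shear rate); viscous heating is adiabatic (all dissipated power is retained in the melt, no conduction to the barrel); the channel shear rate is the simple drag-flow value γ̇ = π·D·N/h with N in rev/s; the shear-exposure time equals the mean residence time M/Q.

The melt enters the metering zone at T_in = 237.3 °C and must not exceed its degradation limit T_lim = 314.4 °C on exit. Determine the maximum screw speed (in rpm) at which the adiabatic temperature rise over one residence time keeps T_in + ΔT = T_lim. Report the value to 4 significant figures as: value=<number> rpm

value=18.94 rpm

Throughput in SI: Q_s = 100.7 kg/h ÷ 3600 s/h = 0.0279722 kg/s
t_res = M / Q_s = 13.91 ÷ 0.0279722 = 497.279 s
Geometry in SI: D = 50.0 mm → 0.05 m, h = 5.54 mm → 0.00554 m
ΔT_a = T_lim − T_in = 314.4 − 237.3 = 77.1 K
γ̇_max² = ΔT_a·ρ·cp / (η·t_res) = [77.1 × 1104 × 2456] / [5246 × 497.279] = 80.1352 s⁻²
γ̇_max = √80.1352 = 8.95183 s⁻¹
N_max = γ̇_max·h / (π·D) = 8.95183 · 0.00554 / (π · 0.05) = 0.31572 rev/s = 18.9432 rpm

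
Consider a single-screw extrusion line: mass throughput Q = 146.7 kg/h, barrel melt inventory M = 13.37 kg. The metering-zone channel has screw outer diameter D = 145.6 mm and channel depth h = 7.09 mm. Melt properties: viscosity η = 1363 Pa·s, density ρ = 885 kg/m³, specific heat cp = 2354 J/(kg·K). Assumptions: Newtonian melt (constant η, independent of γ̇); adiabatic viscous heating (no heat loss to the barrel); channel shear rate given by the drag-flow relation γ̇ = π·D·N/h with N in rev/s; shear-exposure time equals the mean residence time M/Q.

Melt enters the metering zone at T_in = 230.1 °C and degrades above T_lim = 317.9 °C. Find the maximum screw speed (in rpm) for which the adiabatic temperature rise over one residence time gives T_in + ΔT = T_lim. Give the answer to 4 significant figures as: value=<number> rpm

Throughput in SI: Q_s = 146.7 kg/h ÷ 3600 s/h = 0.04075 kg/s
t_res = M / Q_s = 13.37 / 0.04075 = 328.098 s
D = 145.6 mm = 0.1456 m;  h = 7.09 mm = 0.00709 m
Allowable rise: ΔT_a = T_lim − T_in = 317.9 − 230.1 = 87.8 K
γ̇_max² = ΔT_a·ρ·cp/(η·t_res) = 87.8·885·2354/(1363·328.098) = 409.02 s⁻²
Take the square root: γ̇_max = √(409.02) = 20.2242 s⁻¹
Solve γ̇ = πDN/h for N: N_max = γ̇_max·h/(π·D) = 20.2242 × 0.00709 / (π × 0.1456) = 0.313478 rev/s = 18.8087 rpm

value=18.81 rpm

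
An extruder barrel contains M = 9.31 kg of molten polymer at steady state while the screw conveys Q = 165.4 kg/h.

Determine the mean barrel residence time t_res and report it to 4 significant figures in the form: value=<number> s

Throughput in SI: Q_s = 165.4 kg/h ÷ 3600 s/h = 0.0459444 kg/s
t_res = M / Q_s = 9.31 ÷ 0.0459444 = 202.636 s

value=202.6 s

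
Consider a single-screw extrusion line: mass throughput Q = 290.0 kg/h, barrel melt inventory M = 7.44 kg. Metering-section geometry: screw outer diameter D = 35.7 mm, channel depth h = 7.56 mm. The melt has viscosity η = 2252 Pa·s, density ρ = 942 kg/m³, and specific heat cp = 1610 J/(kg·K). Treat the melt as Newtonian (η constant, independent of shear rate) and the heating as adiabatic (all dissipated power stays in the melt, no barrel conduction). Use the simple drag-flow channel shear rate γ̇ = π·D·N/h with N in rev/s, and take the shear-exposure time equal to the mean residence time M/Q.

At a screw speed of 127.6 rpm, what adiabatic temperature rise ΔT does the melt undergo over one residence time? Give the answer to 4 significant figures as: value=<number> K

value=136.5 K

Convert throughput: Q = 290.0 kg/h = 290.0/3600 = 0.0805556 kg/s
t_res = M / Q_s = 7.44 ÷ 0.0805556 = 92.3586 s
Convert to SI: D = 0.0357 m, h = 0.00756 m, N = 127.6/60 = 2.12667 rev/s
γ̇ = π·D·N / h = π · 0.0357 · 2.12667 / 0.00756 = 31.5497 s⁻¹
ΔT = η·γ̇²·t_res/(ρ·cp) = [2252 × 31.5497² × 92.3586] / [942 × 1610] = 136.509 K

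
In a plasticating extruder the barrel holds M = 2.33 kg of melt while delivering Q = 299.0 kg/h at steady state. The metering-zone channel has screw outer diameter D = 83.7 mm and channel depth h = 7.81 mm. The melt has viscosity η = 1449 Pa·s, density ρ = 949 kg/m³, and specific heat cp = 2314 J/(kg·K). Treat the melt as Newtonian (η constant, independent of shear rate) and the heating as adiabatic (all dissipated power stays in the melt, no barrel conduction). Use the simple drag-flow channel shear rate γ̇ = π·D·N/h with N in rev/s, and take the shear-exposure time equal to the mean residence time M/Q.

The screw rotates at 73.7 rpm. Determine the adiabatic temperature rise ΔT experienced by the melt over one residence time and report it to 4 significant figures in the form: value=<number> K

Q_s = Q / 3600 = 299.0 / 3600 = 0.0830556 kg/s
t_res = M / Q_s = 2.33 / 0.0830556 = 28.0535 s
Convert to SI: D = 0.0837 m, h = 0.00781 m, N = 73.7/60 = 1.22833 rev/s
γ̇ = π·D·N / h = π · 0.0837 · 1.22833 / 0.00781 = 41.3562 s⁻¹
ΔT = η·γ̇²·t_res/(ρ·cp) = [1449 × 41.3562² × 28.0535] / [949 × 2314] = 31.6597 K

value=31.66 K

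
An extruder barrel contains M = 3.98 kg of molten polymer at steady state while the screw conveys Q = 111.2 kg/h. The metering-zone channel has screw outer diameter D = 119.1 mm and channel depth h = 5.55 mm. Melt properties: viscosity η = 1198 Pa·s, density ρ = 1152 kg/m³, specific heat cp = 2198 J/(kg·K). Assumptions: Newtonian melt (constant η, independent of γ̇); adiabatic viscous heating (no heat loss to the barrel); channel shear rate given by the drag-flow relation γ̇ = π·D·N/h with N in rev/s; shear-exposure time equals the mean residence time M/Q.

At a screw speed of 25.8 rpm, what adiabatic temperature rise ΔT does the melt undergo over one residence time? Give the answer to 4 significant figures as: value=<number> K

value=51.23 K

Convert throughput: Q = 111.2 kg/h = 111.2/3600 = 0.0308889 kg/s
t_res = M / Q_s = 3.98 ÷ 0.0308889 = 128.849 s
Convert to SI: D = 0.1191 m, h = 0.00555 m, N = 25.8/60 = 0.43 rev/s
γ̇ = π D N / h = (π)(0.1191)(0.43) / 0.00555 = 28.9893 s⁻¹
ΔT = η·γ̇²·t_res / (ρ·cp) = 1198 · (28.9893)² · 128.849 / (1152 · 2198) = 51.2309 K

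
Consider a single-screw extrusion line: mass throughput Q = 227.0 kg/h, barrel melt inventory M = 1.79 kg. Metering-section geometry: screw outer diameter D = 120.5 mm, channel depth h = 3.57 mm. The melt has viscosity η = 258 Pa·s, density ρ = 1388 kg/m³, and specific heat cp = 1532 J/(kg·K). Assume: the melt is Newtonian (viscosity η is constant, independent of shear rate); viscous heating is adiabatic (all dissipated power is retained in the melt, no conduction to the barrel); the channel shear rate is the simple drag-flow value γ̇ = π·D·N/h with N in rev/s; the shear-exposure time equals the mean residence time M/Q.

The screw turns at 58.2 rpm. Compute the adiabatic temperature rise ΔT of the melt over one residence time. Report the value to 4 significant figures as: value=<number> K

Q_s = Q / 3600 = 227.0 / 3600 = 0.0630556 kg/s
t_res = M / Q_s = 1.79 / 0.0630556 = 28.3877 s
Geometry in metres: D = 120.5 mm → 0.1205 m, h = 3.57 mm → 0.00357 m; screw speed N = 58.2 rpm = 0.97 rev/s
γ̇ = π D N / h = (π)(0.1205)(0.97) / 0.00357 = 102.859 s⁻¹
ΔT = η·γ̇²·t_res / (ρ·cp) = 258 · (102.859)² · 28.3877 / (1388 · 1532) = 36.4403 K

value=36.44 K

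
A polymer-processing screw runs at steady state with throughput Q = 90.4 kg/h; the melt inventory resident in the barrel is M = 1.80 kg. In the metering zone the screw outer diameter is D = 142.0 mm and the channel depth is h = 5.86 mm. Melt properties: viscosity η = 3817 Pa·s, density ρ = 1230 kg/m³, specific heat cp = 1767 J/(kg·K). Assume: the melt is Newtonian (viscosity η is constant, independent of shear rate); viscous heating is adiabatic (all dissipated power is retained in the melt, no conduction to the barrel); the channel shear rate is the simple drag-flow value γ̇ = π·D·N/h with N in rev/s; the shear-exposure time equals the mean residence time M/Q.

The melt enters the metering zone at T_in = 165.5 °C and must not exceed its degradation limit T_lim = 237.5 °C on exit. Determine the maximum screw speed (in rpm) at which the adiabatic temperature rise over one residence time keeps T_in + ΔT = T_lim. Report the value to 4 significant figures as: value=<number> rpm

Convert throughput: Q = 90.4 kg/h = 90.4/3600 = 0.0251111 kg/s
t_res = M / Q_s = 1.80 ÷ 0.0251111 = 71.6814 s
Convert to metres: D = 0.142 m, h = 0.00586 m
Allowable rise: ΔT_a = T_lim − T_in = 237.5 − 165.5 = 72 K
Invert ΔT = ηγ̇²t_res/(ρcp) for γ̇: γ̇_max² = ΔT_a ρ cp / (η t_res) = 72·1230·1767 / (3817·71.6814) = 571.933 s⁻²
Take the square root: γ̇_max = √(571.933) = 23.9151 s⁻¹
Solve γ̇ = πDN/h for N: N_max = γ̇_max·h/(π·D) = 23.9151 × 0.00586 / (π × 0.142) = 0.314146 rev/s = 18.8488 rpm

value=18.85 rpm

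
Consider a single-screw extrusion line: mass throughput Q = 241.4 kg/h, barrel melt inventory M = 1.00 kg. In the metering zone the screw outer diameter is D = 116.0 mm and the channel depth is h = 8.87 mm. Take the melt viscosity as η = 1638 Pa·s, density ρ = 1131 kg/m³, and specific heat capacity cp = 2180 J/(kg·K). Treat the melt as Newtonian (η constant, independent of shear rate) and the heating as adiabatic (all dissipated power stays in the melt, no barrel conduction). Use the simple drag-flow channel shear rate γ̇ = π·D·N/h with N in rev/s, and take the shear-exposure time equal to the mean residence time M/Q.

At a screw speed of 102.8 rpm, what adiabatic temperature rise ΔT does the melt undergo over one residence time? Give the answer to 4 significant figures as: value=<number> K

value=49.09 K

Throughput in SI: Q_s = 241.4 kg/h ÷ 3600 s/h = 0.0670556 kg/s
t_res = M / Q_s = 1.00 ÷ 0.0670556 = 14.913 s
Convert to SI: D = 0.116 m, h = 0.00887 m, N = 102.8/60 = 1.71333 rev/s
Shear rate: γ̇ = πDN/h = π·0.116·1.71333/0.00887 = 70.3925 s⁻¹
ΔT = η·γ̇²·t_res/(ρ·cp) = [1638 × 70.3925² × 14.913] / [1131 × 2180] = 49.0922 K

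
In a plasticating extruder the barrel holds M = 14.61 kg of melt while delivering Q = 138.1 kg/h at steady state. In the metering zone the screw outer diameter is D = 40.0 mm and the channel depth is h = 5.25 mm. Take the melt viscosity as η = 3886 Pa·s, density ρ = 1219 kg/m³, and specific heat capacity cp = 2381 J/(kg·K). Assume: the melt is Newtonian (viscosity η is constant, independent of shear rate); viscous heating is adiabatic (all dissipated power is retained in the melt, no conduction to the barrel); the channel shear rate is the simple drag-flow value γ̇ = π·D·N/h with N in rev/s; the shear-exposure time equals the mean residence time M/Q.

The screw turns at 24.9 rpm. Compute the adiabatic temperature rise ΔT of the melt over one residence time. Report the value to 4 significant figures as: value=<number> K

value=50.31 K

Throughput in SI: Q_s = 138.1 kg/h ÷ 3600 s/h = 0.0383611 kg/s
Mean residence time: t_res = M/Q_s = 14.61 kg / 0.0383611 kg/s = 380.854 s
Geometry in metres: D = 40.0 mm → 0.04 m, h = 5.25 mm → 0.00525 m; screw speed N = 24.9 rpm = 0.415 rev/s
γ̇ = π D N / h = (π)(0.04)(0.415) / 0.00525 = 9.93342 s⁻¹
ΔT = η·γ̇²·t_res / (ρ·cp) = 3886 · (9.93342)² · 380.854 / (1219 · 2381) = 50.3148 K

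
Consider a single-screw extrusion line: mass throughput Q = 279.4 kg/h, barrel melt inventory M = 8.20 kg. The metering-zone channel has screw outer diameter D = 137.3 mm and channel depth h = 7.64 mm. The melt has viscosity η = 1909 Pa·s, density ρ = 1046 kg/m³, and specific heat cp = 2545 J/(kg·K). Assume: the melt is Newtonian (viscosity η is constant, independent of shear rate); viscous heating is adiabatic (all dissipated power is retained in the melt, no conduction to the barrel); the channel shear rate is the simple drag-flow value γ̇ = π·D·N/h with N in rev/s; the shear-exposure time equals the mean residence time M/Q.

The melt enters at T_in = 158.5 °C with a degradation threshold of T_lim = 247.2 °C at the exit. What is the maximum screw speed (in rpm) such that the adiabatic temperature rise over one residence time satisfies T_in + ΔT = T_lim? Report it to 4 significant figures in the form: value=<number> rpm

value=36.36 rpm

Q_s = Q / 3600 = 279.4 / 3600 = 0.0776111 kg/s
Mean residence time: t_res = M/Q_s = 8.20 kg / 0.0776111 kg/s = 105.655 s
Geometry in SI: D = 137.3 mm → 0.1373 m, h = 7.64 mm → 0.00764 m
ΔT_a = T_lim − T_in = 247.2 − 158.5 = 88.7 K
γ̇_max² = ΔT_a·ρ·cp / (η·t_res) = [88.7 × 1046 × 2545] / [1909 × 105.655] = 1170.7 s⁻²
γ̇_max = √1170.7 = 34.2156 s⁻¹
Solve γ̇ = πDN/h for N: N_max = γ̇_max·h/(π·D) = 34.2156 × 0.00764 / (π × 0.1373) = 0.606033 rev/s = 36.362 rpm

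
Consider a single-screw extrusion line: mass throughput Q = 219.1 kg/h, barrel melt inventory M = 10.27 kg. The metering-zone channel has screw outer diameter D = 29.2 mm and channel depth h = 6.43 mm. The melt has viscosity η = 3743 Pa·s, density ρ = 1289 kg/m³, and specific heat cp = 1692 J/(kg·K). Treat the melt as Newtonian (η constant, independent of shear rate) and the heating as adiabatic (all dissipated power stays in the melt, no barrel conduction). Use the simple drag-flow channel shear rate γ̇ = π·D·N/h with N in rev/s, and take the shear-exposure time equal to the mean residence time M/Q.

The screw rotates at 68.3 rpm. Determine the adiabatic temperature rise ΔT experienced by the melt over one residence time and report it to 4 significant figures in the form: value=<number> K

value=76.38 K

Q_s = Q / 3600 = 219.1 / 3600 = 0.0608611 kg/s
t_res = M / Q_s = 10.27 ÷ 0.0608611 = 168.745 s
Convert to SI: D = 0.0292 m, h = 0.00643 m, N = 68.3/60 = 1.13833 rev/s
Shear rate: γ̇ = πDN/h = π·0.0292·1.13833/0.00643 = 16.2402 s⁻¹
ΔT = η·γ̇²·t_res/(ρ·cp) = [3743 × 16.2402² × 168.745] / [1289 × 1692] = 76.38 K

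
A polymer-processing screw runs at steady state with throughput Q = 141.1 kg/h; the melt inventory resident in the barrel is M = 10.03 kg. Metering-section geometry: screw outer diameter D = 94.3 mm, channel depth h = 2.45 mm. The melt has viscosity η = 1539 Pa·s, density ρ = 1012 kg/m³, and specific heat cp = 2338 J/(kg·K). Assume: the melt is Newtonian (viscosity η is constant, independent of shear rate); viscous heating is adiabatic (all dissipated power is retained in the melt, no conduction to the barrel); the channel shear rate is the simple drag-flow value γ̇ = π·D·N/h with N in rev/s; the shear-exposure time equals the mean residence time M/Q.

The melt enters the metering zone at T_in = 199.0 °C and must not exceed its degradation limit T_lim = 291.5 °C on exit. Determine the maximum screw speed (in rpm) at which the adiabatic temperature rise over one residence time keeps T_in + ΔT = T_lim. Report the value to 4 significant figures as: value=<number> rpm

value=11.70 rpm

Throughput in SI: Q_s = 141.1 kg/h ÷ 3600 s/h = 0.0391944 kg/s
Mean residence time: t_res = M/Q_s = 10.03 kg / 0.0391944 kg/s = 255.904 s
Geometry in SI: D = 94.3 mm → 0.0943 m, h = 2.45 mm → 0.00245 m
ΔT_a = T_lim − T_in = 291.5 °C − 199.0 °C = 92.5 K
Invert ΔT = ηγ̇²t_res/(ρcp) for γ̇: γ̇_max² = ΔT_a ρ cp / (η t_res) = 92.5·1012·2338 / (1539·255.904) = 555.714 s⁻²
γ̇_max = √555.714 = 23.5736 s⁻¹
N_max = γ̇_max h / (πD) = 23.5736·0.00245/(π·0.0943) = 0.194953 rev/s → ×60 = 11.6972 rpm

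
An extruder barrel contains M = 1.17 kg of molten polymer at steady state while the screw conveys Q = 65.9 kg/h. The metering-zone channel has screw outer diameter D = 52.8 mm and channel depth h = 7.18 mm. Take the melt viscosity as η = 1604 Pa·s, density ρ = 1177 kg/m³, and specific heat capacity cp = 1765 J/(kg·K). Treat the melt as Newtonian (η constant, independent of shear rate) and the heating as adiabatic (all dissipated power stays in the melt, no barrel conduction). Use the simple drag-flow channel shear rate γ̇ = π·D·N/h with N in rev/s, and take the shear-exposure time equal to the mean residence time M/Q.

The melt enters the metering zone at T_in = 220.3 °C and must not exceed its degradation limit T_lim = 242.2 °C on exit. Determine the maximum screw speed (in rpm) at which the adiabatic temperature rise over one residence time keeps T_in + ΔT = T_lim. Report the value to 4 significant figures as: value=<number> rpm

Throughput in SI: Q_s = 65.9 kg/h ÷ 3600 s/h = 0.0183056 kg/s
Mean residence time: t_res = M/Q_s = 1.17 kg / 0.0183056 kg/s = 63.915 s
Geometry in SI: D = 52.8 mm → 0.0528 m, h = 7.18 mm → 0.00718 m
ΔT_a = T_lim − T_in = 242.2 − 220.3 = 21.9 K
Invert ΔT = ηγ̇²t_res/(ρcp) for γ̇: γ̇_max² = ΔT_a ρ cp / (η t_res) = 21.9·1177·1765 / (1604·63.915) = 443.77 s⁻²
Take the square root: γ̇_max = √(443.77) = 21.0659 s⁻¹
N_max = γ̇_max·h / (π·D) = 21.0659 · 0.00718 / (π · 0.0528) = 0.911842 rev/s = 54.7105 rpm

value=54.71 rpm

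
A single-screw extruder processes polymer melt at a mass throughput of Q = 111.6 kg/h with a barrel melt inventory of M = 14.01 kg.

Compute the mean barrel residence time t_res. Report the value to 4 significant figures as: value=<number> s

value=451.9 s

Throughput in SI: Q_s = 111.6 kg/h ÷ 3600 s/h = 0.031 kg/s
Mean residence time: t_res = M/Q_s = 14.01 kg / 0.031 kg/s = 451.935 s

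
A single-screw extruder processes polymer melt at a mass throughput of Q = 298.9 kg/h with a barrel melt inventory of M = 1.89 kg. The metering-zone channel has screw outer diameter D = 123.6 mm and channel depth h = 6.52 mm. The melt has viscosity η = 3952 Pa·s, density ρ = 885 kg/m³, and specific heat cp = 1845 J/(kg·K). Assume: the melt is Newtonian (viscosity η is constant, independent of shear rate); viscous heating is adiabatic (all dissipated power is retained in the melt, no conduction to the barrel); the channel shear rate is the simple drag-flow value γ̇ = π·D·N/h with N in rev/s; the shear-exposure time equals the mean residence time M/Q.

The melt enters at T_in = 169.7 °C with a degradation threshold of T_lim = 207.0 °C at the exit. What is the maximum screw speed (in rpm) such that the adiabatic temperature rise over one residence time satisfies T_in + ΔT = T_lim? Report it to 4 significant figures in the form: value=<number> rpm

Throughput in SI: Q_s = 298.9 kg/h ÷ 3600 s/h = 0.0830278 kg/s
t_res = M / Q_s = 1.89 ÷ 0.0830278 = 22.7635 s
Convert to metres: D = 0.1236 m, h = 0.00652 m
Allowable rise: ΔT_a = T_lim − T_in = 207.0 − 169.7 = 37.3 K
γ̇_max² = ΔT_a·ρ·cp / (η·t_res) = [37.3 × 885 × 1845] / [3952 × 22.7635] = 677.007 s⁻²
γ̇_max = √677.007 = 26.0194 s⁻¹
N_max = γ̇_max h / (πD) = 26.0194·0.00652/(π·0.1236) = 0.436894 rev/s → ×60 = 26.2136 rpm

value=26.21 rpm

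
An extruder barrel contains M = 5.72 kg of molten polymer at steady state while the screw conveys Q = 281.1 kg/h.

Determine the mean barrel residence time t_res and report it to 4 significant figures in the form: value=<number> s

Convert throughput: Q = 281.1 kg/h = 281.1/3600 = 0.0780833 kg/s
t_res = M / Q_s = 5.72 ÷ 0.0780833 = 73.2551 s

value=73.26 s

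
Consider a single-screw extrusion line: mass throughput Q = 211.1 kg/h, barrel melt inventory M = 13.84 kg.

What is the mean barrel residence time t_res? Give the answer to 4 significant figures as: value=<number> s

Throughput in SI: Q_s = 211.1 kg/h ÷ 3600 s/h = 0.0586389 kg/s
t_res = M / Q_s = 13.84 ÷ 0.0586389 = 236.021 s

value=236.0 s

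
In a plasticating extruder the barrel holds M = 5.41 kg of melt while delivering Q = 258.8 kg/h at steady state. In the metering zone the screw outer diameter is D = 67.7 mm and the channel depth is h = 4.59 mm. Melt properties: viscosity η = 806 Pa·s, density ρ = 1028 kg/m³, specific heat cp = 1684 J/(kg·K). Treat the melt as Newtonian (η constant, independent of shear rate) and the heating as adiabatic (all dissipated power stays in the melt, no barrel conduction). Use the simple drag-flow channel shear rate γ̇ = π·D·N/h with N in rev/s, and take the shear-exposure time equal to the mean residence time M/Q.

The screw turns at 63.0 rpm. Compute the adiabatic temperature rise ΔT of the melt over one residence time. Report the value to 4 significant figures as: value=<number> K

value=82.94 K

Throughput in SI: Q_s = 258.8 kg/h ÷ 3600 s/h = 0.0718889 kg/s
Mean residence time: t_res = M/Q_s = 5.41 kg / 0.0718889 kg/s = 75.255 s
Convert to SI: D = 0.0677 m, h = 0.00459 m, N = 63.0/60 = 1.05 rev/s
Shear rate: γ̇ = πDN/h = π·0.0677·1.05/0.00459 = 48.6536 s⁻¹
ΔT = η·γ̇²·t_res/(ρ·cp) = [806 × 48.6536² × 75.255] / [1028 × 1684] = 82.9403 K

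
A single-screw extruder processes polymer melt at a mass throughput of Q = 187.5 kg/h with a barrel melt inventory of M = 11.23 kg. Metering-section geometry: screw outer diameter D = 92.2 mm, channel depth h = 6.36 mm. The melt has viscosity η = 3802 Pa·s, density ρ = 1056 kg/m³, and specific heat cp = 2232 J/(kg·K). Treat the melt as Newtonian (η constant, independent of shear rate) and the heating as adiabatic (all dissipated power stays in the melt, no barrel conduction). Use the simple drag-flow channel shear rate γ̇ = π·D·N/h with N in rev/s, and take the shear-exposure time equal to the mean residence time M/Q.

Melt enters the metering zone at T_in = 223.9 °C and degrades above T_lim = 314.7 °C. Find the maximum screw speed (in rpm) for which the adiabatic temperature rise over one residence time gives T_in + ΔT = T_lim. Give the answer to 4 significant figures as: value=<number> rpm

Throughput in SI: Q_s = 187.5 kg/h ÷ 3600 s/h = 0.0520833 kg/s
Mean residence time: t_res = M/Q_s = 11.23 kg / 0.0520833 kg/s = 215.616 s
Geometry in SI: D = 92.2 mm → 0.0922 m, h = 6.36 mm → 0.00636 m
Allowable rise: ΔT_a = T_lim − T_in = 314.7 − 223.9 = 90.8 K
γ̇_max² = ΔT_a·ρ·cp / (η·t_res) = [90.8 × 1056 × 2232] / [3802 × 215.616] = 261.066 s⁻²
Take the square root: γ̇_max = √(261.066) = 16.1575 s⁻¹
N_max = γ̇_max·h / (π·D) = 16.1575 · 0.00636 / (π · 0.0922) = 0.354774 rev/s = 21.2864 rpm

value=21.29 rpm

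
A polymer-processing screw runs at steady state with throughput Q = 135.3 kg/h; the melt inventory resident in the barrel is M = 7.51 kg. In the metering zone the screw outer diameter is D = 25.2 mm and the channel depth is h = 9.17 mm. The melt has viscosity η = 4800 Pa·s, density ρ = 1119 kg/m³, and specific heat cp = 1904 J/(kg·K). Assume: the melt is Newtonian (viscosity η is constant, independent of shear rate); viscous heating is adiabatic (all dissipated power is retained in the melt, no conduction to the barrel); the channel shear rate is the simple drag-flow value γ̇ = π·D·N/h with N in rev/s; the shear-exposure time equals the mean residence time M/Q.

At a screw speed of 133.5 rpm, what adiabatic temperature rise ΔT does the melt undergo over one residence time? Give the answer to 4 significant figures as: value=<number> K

Throughput in SI: Q_s = 135.3 kg/h ÷ 3600 s/h = 0.0375833 kg/s
t_res = M / Q_s = 7.51 / 0.0375833 = 199.823 s
Convert to SI: D = 0.0252 m, h = 0.00917 m, N = 133.5/60 = 2.225 rev/s
γ̇ = π D N / h = (π)(0.0252)(2.225) / 0.00917 = 19.2093 s⁻¹
Adiabatic rise: ΔT = η γ̇² t_res / (ρ cp) = 4800·(19.2093)²·199.823 / (1119·1904) = 166.116 K

value=166.1 K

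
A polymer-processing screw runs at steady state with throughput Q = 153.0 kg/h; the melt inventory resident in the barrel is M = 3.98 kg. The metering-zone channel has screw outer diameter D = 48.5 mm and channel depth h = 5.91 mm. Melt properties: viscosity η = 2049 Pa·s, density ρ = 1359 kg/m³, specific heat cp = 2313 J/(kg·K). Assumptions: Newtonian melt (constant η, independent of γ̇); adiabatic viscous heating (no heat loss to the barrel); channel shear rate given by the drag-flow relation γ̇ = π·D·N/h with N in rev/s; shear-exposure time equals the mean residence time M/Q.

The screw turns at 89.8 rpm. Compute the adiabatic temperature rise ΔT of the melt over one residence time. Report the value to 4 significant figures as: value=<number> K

Convert throughput: Q = 153.0 kg/h = 153.0/3600 = 0.0425 kg/s
t_res = M / Q_s = 3.98 / 0.0425 = 93.6471 s
Convert to SI: D = 0.0485 m, h = 0.00591 m, N = 89.8/60 = 1.49667 rev/s
γ̇ = π·D·N / h = π · 0.0485 · 1.49667 / 0.00591 = 38.586 s⁻¹
ΔT = η·γ̇²·t_res/(ρ·cp) = [2049 × 38.586² × 93.6471] / [1359 × 2313] = 90.8865 K

value=90.89 K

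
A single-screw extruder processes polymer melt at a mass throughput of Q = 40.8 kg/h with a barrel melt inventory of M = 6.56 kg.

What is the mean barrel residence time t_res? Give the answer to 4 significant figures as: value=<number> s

Throughput in SI: Q_s = 40.8 kg/h ÷ 3600 s/h = 0.0113333 kg/s
t_res = M / Q_s = 6.56 ÷ 0.0113333 = 578.824 s

value=578.8 s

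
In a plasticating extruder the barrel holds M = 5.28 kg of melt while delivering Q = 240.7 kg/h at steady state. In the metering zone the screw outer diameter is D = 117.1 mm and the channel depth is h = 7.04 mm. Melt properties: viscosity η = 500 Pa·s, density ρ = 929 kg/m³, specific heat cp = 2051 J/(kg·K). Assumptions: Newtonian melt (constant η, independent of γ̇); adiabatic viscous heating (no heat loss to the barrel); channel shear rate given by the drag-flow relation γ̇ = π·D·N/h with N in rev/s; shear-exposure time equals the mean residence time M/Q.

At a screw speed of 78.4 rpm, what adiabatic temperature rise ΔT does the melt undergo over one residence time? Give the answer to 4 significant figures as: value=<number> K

value=96.62 K

Q_s = Q / 3600 = 240.7 / 3600 = 0.0668611 kg/s
t_res = M / Q_s = 5.28 ÷ 0.0668611 = 78.9697 s
Geometry in metres: D = 117.1 mm → 0.1171 m, h = 7.04 mm → 0.00704 m; screw speed N = 78.4 rpm = 1.30667 rev/s
Shear rate: γ̇ = πDN/h = π·0.1171·1.30667/0.00704 = 68.2809 s⁻¹
Adiabatic rise: ΔT = η γ̇² t_res / (ρ cp) = 500·(68.2809)²·78.9697 / (929·2051) = 96.6155 K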